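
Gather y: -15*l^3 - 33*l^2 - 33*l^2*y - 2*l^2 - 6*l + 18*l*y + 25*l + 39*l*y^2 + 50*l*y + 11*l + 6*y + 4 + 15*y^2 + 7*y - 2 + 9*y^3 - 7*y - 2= -15*l^3 - 35*l^2 + 30*l + 9*y^3 + y^2*(39*l + 15) + y*(-33*l^2 + 68*l + 6)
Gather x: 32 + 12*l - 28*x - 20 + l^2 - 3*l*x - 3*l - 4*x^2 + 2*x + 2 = l^2 + 9*l - 4*x^2 + x*(-3*l - 26) + 14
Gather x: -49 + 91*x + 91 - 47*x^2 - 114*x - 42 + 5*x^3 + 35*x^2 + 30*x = 5*x^3 - 12*x^2 + 7*x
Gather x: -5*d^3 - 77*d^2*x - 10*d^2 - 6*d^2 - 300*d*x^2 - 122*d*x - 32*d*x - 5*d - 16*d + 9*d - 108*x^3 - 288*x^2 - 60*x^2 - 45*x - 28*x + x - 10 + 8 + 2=-5*d^3 - 16*d^2 - 12*d - 108*x^3 + x^2*(-300*d - 348) + x*(-77*d^2 - 154*d - 72)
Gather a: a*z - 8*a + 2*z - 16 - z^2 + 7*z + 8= a*(z - 8) - z^2 + 9*z - 8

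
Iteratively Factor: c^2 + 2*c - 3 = (c + 3)*(c - 1)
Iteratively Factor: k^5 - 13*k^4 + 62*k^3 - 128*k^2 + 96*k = (k - 2)*(k^4 - 11*k^3 + 40*k^2 - 48*k) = k*(k - 2)*(k^3 - 11*k^2 + 40*k - 48) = k*(k - 3)*(k - 2)*(k^2 - 8*k + 16) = k*(k - 4)*(k - 3)*(k - 2)*(k - 4)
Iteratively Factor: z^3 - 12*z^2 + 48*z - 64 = (z - 4)*(z^2 - 8*z + 16) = (z - 4)^2*(z - 4)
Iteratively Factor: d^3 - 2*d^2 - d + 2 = (d - 1)*(d^2 - d - 2) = (d - 1)*(d + 1)*(d - 2)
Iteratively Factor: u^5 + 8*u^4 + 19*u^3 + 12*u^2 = (u + 3)*(u^4 + 5*u^3 + 4*u^2) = u*(u + 3)*(u^3 + 5*u^2 + 4*u) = u*(u + 3)*(u + 4)*(u^2 + u) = u*(u + 1)*(u + 3)*(u + 4)*(u)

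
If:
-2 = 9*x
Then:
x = -2/9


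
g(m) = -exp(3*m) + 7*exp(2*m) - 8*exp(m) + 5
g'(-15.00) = 0.00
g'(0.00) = 3.00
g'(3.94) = -371229.82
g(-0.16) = 2.65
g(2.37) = -503.69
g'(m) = -3*exp(3*m) + 14*exp(2*m) - 8*exp(m) = (-3*exp(2*m) + 14*exp(m) - 8)*exp(m)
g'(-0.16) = 1.49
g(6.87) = -886430068.23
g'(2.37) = -2155.94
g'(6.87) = -2665765702.11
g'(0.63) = 14.48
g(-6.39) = 4.99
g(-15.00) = 5.00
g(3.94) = -117843.47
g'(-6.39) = -0.01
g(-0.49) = 2.50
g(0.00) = 3.00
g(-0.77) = 2.70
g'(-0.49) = -0.34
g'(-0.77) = -1.00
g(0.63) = 8.04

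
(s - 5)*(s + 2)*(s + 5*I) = s^3 - 3*s^2 + 5*I*s^2 - 10*s - 15*I*s - 50*I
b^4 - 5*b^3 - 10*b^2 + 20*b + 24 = (b - 6)*(b - 2)*(b + 1)*(b + 2)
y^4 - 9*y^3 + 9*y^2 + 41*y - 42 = (y - 7)*(y - 3)*(y - 1)*(y + 2)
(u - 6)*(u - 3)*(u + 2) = u^3 - 7*u^2 + 36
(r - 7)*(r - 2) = r^2 - 9*r + 14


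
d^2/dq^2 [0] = 0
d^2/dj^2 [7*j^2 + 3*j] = 14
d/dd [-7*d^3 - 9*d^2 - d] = -21*d^2 - 18*d - 1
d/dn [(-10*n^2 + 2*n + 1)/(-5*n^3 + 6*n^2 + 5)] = (-50*n^4 + 20*n^3 + 3*n^2 - 112*n + 10)/(25*n^6 - 60*n^5 + 36*n^4 - 50*n^3 + 60*n^2 + 25)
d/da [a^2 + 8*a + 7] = 2*a + 8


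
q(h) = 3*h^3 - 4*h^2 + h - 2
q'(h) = 9*h^2 - 8*h + 1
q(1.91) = 6.22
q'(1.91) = 18.55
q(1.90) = 6.04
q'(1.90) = 18.29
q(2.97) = 44.28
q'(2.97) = 56.63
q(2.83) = 36.79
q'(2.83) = 50.44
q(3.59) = 88.84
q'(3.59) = 88.27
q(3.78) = 106.66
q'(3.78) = 99.36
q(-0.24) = -2.51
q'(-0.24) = 3.44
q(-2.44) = -71.83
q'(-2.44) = 74.10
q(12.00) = 4618.00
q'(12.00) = 1201.00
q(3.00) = 46.00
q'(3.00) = 58.00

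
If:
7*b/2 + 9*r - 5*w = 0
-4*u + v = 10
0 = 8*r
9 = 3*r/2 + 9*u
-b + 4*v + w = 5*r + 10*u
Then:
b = 460/3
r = 0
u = 1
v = 14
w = 322/3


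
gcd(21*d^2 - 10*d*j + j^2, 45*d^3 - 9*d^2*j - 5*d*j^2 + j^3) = 3*d - j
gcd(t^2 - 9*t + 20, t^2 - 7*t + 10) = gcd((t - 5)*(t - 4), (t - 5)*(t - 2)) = t - 5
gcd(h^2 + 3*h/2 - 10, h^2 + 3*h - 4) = h + 4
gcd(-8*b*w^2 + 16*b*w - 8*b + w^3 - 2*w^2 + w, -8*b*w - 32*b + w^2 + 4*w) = -8*b + w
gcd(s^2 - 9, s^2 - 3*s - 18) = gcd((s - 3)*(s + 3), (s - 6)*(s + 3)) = s + 3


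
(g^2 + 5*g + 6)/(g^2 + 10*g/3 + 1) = 3*(g + 2)/(3*g + 1)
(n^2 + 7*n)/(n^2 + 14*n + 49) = n/(n + 7)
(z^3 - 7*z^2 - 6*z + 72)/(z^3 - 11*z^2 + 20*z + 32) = (z^2 - 3*z - 18)/(z^2 - 7*z - 8)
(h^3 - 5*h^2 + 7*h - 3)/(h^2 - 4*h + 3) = h - 1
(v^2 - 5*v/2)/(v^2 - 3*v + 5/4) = 2*v/(2*v - 1)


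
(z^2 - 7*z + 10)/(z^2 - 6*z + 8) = (z - 5)/(z - 4)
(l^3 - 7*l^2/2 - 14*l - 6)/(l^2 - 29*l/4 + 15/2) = 2*(2*l^2 + 5*l + 2)/(4*l - 5)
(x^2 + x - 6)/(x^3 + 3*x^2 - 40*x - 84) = (x^2 + x - 6)/(x^3 + 3*x^2 - 40*x - 84)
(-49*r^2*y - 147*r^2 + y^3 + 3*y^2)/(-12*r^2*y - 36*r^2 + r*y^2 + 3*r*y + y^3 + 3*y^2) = (-49*r^2 + y^2)/(-12*r^2 + r*y + y^2)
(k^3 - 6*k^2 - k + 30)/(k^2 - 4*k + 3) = (k^2 - 3*k - 10)/(k - 1)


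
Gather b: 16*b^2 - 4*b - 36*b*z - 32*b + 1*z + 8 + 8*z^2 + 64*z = 16*b^2 + b*(-36*z - 36) + 8*z^2 + 65*z + 8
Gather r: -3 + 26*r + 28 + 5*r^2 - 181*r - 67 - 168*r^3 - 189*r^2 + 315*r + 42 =-168*r^3 - 184*r^2 + 160*r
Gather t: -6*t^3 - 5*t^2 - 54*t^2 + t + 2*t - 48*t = -6*t^3 - 59*t^2 - 45*t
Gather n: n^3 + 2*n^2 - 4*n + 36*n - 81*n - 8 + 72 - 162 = n^3 + 2*n^2 - 49*n - 98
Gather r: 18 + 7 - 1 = 24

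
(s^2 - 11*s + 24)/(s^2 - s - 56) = (s - 3)/(s + 7)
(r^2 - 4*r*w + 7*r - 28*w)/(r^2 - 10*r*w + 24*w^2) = (r + 7)/(r - 6*w)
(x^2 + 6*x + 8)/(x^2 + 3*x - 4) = (x + 2)/(x - 1)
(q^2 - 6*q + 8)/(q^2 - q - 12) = (q - 2)/(q + 3)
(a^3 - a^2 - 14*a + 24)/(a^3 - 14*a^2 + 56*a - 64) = (a^2 + a - 12)/(a^2 - 12*a + 32)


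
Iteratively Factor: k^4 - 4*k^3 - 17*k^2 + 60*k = (k - 5)*(k^3 + k^2 - 12*k) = (k - 5)*(k + 4)*(k^2 - 3*k) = (k - 5)*(k - 3)*(k + 4)*(k)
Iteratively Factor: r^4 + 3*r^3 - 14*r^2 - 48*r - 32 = (r - 4)*(r^3 + 7*r^2 + 14*r + 8) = (r - 4)*(r + 1)*(r^2 + 6*r + 8) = (r - 4)*(r + 1)*(r + 2)*(r + 4)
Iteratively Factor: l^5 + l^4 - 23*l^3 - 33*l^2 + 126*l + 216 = (l + 2)*(l^4 - l^3 - 21*l^2 + 9*l + 108) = (l - 4)*(l + 2)*(l^3 + 3*l^2 - 9*l - 27) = (l - 4)*(l - 3)*(l + 2)*(l^2 + 6*l + 9) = (l - 4)*(l - 3)*(l + 2)*(l + 3)*(l + 3)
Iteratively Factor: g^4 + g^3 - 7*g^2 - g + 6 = (g + 3)*(g^3 - 2*g^2 - g + 2) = (g + 1)*(g + 3)*(g^2 - 3*g + 2) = (g - 1)*(g + 1)*(g + 3)*(g - 2)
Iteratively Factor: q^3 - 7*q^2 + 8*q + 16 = (q - 4)*(q^2 - 3*q - 4) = (q - 4)*(q + 1)*(q - 4)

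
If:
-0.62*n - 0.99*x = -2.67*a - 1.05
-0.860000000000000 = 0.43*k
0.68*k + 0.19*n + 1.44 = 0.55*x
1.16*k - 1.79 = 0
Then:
No Solution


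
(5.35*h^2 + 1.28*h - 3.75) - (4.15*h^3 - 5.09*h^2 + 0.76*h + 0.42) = -4.15*h^3 + 10.44*h^2 + 0.52*h - 4.17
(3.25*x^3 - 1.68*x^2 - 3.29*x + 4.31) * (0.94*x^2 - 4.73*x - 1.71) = 3.055*x^5 - 16.9517*x^4 - 0.7037*x^3 + 22.4859*x^2 - 14.7604*x - 7.3701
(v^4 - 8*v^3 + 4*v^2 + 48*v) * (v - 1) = v^5 - 9*v^4 + 12*v^3 + 44*v^2 - 48*v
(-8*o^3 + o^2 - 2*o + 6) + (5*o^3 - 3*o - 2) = -3*o^3 + o^2 - 5*o + 4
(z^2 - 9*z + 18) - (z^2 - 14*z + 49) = 5*z - 31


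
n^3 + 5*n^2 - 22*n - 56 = (n - 4)*(n + 2)*(n + 7)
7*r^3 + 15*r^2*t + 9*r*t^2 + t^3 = (r + t)^2*(7*r + t)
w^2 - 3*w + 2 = (w - 2)*(w - 1)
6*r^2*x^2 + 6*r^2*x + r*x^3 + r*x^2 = x*(6*r + x)*(r*x + r)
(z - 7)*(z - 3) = z^2 - 10*z + 21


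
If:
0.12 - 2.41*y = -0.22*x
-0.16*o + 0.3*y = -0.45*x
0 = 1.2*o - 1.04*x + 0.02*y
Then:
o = -0.04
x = -0.04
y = 0.05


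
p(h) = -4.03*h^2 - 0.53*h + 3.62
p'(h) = -8.06*h - 0.53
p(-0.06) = 3.64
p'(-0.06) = -0.05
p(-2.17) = -14.21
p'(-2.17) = 16.96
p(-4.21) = -65.58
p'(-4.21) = 33.40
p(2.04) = -14.23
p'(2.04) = -16.97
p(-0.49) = 2.91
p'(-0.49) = 3.42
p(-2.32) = -16.84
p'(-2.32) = 18.17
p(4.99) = -99.37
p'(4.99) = -40.75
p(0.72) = 1.15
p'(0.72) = -6.33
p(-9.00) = -318.04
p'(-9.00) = 72.01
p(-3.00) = -31.06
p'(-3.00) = 23.65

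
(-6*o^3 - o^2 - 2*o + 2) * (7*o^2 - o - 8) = -42*o^5 - o^4 + 35*o^3 + 24*o^2 + 14*o - 16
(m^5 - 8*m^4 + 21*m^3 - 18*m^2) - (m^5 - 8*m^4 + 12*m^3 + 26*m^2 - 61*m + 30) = 9*m^3 - 44*m^2 + 61*m - 30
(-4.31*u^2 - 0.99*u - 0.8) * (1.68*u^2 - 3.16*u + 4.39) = -7.2408*u^4 + 11.9564*u^3 - 17.1365*u^2 - 1.8181*u - 3.512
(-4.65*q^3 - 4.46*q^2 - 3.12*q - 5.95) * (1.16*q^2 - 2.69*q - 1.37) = -5.394*q^5 + 7.3349*q^4 + 14.7487*q^3 + 7.601*q^2 + 20.2799*q + 8.1515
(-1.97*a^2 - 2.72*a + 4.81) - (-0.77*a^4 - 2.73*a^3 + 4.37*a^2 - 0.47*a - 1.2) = 0.77*a^4 + 2.73*a^3 - 6.34*a^2 - 2.25*a + 6.01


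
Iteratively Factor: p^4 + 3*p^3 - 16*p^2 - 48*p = (p + 4)*(p^3 - p^2 - 12*p) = p*(p + 4)*(p^2 - p - 12) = p*(p - 4)*(p + 4)*(p + 3)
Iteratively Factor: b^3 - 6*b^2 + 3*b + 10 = (b + 1)*(b^2 - 7*b + 10) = (b - 5)*(b + 1)*(b - 2)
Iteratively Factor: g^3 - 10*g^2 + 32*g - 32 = (g - 4)*(g^2 - 6*g + 8) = (g - 4)*(g - 2)*(g - 4)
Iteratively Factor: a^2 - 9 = (a - 3)*(a + 3)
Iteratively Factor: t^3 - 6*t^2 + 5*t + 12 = (t - 4)*(t^2 - 2*t - 3) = (t - 4)*(t - 3)*(t + 1)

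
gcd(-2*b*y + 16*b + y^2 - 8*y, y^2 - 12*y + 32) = y - 8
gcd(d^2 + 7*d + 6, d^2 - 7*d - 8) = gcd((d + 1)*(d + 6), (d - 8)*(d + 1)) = d + 1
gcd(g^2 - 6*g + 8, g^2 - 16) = g - 4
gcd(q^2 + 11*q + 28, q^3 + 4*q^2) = q + 4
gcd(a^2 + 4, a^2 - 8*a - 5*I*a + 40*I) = 1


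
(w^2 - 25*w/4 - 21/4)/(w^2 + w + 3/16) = 4*(w - 7)/(4*w + 1)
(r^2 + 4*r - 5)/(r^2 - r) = (r + 5)/r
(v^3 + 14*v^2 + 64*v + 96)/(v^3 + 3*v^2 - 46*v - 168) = (v + 4)/(v - 7)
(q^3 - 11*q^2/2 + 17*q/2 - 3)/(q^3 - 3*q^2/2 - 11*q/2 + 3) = (q - 2)/(q + 2)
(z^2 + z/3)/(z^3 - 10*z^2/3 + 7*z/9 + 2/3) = 3*z/(3*z^2 - 11*z + 6)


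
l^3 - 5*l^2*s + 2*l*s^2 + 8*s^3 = (l - 4*s)*(l - 2*s)*(l + s)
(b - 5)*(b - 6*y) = b^2 - 6*b*y - 5*b + 30*y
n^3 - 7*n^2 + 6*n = n*(n - 6)*(n - 1)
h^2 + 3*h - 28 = (h - 4)*(h + 7)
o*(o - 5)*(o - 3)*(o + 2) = o^4 - 6*o^3 - o^2 + 30*o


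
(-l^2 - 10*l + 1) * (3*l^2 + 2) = -3*l^4 - 30*l^3 + l^2 - 20*l + 2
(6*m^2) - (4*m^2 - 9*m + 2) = 2*m^2 + 9*m - 2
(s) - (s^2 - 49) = -s^2 + s + 49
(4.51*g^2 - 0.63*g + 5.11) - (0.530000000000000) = 4.51*g^2 - 0.63*g + 4.58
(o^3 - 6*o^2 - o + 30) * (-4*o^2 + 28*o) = -4*o^5 + 52*o^4 - 164*o^3 - 148*o^2 + 840*o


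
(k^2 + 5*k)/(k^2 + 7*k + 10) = k/(k + 2)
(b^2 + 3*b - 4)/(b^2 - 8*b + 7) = (b + 4)/(b - 7)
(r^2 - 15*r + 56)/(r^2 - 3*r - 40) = (r - 7)/(r + 5)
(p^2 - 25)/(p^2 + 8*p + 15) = (p - 5)/(p + 3)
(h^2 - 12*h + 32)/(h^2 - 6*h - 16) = (h - 4)/(h + 2)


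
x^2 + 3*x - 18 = (x - 3)*(x + 6)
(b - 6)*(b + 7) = b^2 + b - 42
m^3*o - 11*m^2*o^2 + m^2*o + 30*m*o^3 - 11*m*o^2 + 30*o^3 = (m - 6*o)*(m - 5*o)*(m*o + o)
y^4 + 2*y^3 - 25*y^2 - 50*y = y*(y - 5)*(y + 2)*(y + 5)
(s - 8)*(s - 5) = s^2 - 13*s + 40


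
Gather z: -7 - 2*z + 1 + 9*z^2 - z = 9*z^2 - 3*z - 6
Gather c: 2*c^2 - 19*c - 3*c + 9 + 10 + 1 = 2*c^2 - 22*c + 20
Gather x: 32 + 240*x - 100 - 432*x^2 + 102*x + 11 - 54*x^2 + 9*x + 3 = -486*x^2 + 351*x - 54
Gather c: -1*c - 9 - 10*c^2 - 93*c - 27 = -10*c^2 - 94*c - 36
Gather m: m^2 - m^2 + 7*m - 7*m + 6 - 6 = 0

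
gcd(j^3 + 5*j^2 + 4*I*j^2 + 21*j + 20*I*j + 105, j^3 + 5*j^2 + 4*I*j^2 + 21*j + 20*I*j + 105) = j^3 + j^2*(5 + 4*I) + j*(21 + 20*I) + 105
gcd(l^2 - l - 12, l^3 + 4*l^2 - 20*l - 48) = l - 4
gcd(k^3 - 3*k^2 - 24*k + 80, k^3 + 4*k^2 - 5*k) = k + 5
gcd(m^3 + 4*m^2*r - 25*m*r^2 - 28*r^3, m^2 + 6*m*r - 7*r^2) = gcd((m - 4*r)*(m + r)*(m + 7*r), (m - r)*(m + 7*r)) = m + 7*r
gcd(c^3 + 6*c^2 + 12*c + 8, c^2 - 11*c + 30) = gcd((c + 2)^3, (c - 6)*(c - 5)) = 1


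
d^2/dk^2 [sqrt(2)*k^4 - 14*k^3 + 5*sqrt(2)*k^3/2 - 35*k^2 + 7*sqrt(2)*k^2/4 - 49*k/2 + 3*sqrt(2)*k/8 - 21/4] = 12*sqrt(2)*k^2 - 84*k + 15*sqrt(2)*k - 70 + 7*sqrt(2)/2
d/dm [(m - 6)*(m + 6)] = 2*m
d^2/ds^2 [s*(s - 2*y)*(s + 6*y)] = 6*s + 8*y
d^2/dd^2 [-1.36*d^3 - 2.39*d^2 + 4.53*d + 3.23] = -8.16*d - 4.78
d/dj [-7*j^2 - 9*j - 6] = -14*j - 9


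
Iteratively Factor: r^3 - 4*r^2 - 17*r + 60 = (r + 4)*(r^2 - 8*r + 15) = (r - 3)*(r + 4)*(r - 5)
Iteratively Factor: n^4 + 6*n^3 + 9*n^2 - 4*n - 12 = (n + 2)*(n^3 + 4*n^2 + n - 6) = (n + 2)^2*(n^2 + 2*n - 3) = (n + 2)^2*(n + 3)*(n - 1)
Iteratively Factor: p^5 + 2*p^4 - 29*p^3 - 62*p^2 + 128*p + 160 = (p + 4)*(p^4 - 2*p^3 - 21*p^2 + 22*p + 40) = (p - 2)*(p + 4)*(p^3 - 21*p - 20) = (p - 2)*(p + 4)^2*(p^2 - 4*p - 5) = (p - 5)*(p - 2)*(p + 4)^2*(p + 1)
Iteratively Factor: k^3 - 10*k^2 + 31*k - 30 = (k - 3)*(k^2 - 7*k + 10) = (k - 5)*(k - 3)*(k - 2)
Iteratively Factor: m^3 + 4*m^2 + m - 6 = (m - 1)*(m^2 + 5*m + 6) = (m - 1)*(m + 2)*(m + 3)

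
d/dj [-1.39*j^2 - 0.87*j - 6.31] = -2.78*j - 0.87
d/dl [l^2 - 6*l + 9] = 2*l - 6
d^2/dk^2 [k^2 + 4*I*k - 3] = 2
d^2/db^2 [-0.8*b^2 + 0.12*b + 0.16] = -1.60000000000000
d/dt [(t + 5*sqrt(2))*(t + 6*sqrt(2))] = 2*t + 11*sqrt(2)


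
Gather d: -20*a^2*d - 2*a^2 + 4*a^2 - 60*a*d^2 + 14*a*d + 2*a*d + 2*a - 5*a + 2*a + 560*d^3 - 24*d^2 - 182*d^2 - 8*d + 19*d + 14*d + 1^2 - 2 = 2*a^2 - a + 560*d^3 + d^2*(-60*a - 206) + d*(-20*a^2 + 16*a + 25) - 1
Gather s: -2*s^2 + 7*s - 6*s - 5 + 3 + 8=-2*s^2 + s + 6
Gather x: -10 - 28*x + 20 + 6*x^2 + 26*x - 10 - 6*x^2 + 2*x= 0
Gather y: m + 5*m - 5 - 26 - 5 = 6*m - 36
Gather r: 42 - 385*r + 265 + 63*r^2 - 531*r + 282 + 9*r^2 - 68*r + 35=72*r^2 - 984*r + 624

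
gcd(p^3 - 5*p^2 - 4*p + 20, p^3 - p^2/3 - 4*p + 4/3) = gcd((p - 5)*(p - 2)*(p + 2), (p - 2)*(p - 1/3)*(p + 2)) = p^2 - 4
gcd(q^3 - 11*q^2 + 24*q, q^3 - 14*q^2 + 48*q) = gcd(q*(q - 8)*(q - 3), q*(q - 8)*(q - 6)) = q^2 - 8*q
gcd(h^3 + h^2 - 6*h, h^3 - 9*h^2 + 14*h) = h^2 - 2*h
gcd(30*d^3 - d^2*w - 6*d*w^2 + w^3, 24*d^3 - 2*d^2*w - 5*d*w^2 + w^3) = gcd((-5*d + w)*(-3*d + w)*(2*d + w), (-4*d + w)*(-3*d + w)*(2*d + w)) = -6*d^2 - d*w + w^2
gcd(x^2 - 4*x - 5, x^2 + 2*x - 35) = x - 5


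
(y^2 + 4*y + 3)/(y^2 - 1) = (y + 3)/(y - 1)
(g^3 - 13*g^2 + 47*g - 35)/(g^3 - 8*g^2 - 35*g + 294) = (g^2 - 6*g + 5)/(g^2 - g - 42)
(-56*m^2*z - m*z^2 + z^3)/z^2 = -56*m^2/z - m + z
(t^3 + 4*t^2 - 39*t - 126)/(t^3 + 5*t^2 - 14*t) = (t^2 - 3*t - 18)/(t*(t - 2))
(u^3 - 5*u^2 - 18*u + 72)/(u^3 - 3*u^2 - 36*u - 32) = (u^2 - 9*u + 18)/(u^2 - 7*u - 8)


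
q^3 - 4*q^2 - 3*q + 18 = (q - 3)^2*(q + 2)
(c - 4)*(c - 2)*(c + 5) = c^3 - c^2 - 22*c + 40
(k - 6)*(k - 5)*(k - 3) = k^3 - 14*k^2 + 63*k - 90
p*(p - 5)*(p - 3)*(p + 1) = p^4 - 7*p^3 + 7*p^2 + 15*p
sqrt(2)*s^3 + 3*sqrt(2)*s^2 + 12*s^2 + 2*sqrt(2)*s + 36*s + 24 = (s + 2)*(s + 6*sqrt(2))*(sqrt(2)*s + sqrt(2))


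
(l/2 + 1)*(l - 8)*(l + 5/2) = l^3/2 - 7*l^2/4 - 31*l/2 - 20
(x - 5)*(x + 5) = x^2 - 25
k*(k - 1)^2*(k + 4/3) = k^4 - 2*k^3/3 - 5*k^2/3 + 4*k/3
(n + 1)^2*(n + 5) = n^3 + 7*n^2 + 11*n + 5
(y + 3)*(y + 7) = y^2 + 10*y + 21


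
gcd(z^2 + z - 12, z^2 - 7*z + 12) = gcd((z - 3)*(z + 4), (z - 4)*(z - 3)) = z - 3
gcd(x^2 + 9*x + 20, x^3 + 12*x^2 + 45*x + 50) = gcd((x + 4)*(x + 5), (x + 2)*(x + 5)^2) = x + 5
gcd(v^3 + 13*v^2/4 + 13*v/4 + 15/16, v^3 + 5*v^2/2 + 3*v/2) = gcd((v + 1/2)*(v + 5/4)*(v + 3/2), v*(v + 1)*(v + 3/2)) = v + 3/2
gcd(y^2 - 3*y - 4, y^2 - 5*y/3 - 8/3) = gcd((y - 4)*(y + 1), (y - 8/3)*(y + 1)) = y + 1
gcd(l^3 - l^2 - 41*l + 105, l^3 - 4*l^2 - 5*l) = l - 5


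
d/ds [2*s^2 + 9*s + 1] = 4*s + 9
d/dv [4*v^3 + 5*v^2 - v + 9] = 12*v^2 + 10*v - 1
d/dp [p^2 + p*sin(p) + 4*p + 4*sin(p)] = p*cos(p) + 2*p + sin(p) + 4*cos(p) + 4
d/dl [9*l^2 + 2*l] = 18*l + 2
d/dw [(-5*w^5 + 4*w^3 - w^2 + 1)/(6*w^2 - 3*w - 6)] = (-30*w^6 + 20*w^5 + 58*w^4 - 8*w^3 - 23*w^2 + 1)/(3*(4*w^4 - 4*w^3 - 7*w^2 + 4*w + 4))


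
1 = 1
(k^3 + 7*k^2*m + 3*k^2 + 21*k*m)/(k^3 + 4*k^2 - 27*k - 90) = k*(k + 7*m)/(k^2 + k - 30)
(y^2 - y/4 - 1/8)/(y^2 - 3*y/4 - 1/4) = (y - 1/2)/(y - 1)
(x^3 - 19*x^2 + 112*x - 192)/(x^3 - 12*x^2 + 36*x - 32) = (x^2 - 11*x + 24)/(x^2 - 4*x + 4)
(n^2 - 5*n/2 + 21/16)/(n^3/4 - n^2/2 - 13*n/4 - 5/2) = (-16*n^2 + 40*n - 21)/(4*(-n^3 + 2*n^2 + 13*n + 10))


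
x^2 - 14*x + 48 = (x - 8)*(x - 6)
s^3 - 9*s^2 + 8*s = s*(s - 8)*(s - 1)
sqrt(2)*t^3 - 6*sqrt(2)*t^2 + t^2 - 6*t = t*(t - 6)*(sqrt(2)*t + 1)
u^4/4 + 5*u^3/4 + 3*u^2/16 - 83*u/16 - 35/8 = (u/4 + 1/4)*(u - 2)*(u + 5/2)*(u + 7/2)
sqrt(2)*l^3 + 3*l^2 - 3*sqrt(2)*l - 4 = (l - sqrt(2))*(l + 2*sqrt(2))*(sqrt(2)*l + 1)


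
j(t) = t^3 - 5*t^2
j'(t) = 3*t^2 - 10*t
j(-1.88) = -24.32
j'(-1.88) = 29.40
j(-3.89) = -134.52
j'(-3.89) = 84.30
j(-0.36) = -0.69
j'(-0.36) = 3.99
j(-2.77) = -59.62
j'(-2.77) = 50.72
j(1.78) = -10.20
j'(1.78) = -8.29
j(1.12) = -4.87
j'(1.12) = -7.44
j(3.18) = -18.40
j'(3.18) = -1.46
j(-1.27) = -10.11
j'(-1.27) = 17.54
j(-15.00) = -4500.00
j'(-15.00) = 825.00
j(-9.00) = -1134.00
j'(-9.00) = 333.00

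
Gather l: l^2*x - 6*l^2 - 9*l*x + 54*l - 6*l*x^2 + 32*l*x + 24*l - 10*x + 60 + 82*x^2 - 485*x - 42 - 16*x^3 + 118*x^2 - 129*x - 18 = l^2*(x - 6) + l*(-6*x^2 + 23*x + 78) - 16*x^3 + 200*x^2 - 624*x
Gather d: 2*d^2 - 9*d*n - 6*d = 2*d^2 + d*(-9*n - 6)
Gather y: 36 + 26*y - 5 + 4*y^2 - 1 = 4*y^2 + 26*y + 30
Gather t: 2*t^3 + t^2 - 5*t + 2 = 2*t^3 + t^2 - 5*t + 2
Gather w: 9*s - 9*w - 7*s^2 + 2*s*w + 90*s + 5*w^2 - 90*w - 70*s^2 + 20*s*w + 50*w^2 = -77*s^2 + 99*s + 55*w^2 + w*(22*s - 99)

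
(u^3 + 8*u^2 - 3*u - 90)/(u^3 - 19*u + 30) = (u + 6)/(u - 2)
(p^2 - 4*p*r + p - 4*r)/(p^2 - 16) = (p^2 - 4*p*r + p - 4*r)/(p^2 - 16)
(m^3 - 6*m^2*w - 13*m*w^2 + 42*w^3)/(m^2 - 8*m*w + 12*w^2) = (-m^2 + 4*m*w + 21*w^2)/(-m + 6*w)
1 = 1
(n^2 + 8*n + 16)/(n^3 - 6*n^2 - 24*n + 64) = (n + 4)/(n^2 - 10*n + 16)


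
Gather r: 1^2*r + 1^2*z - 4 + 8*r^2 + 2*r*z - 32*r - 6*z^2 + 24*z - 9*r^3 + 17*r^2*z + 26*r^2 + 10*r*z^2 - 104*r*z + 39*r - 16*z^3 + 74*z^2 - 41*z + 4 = -9*r^3 + r^2*(17*z + 34) + r*(10*z^2 - 102*z + 8) - 16*z^3 + 68*z^2 - 16*z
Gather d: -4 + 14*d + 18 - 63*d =14 - 49*d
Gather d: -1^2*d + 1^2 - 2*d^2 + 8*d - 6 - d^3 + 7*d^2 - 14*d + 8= -d^3 + 5*d^2 - 7*d + 3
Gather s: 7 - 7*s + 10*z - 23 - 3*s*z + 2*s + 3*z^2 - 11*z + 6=s*(-3*z - 5) + 3*z^2 - z - 10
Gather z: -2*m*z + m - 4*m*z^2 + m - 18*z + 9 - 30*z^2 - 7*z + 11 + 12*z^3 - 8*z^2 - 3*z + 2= 2*m + 12*z^3 + z^2*(-4*m - 38) + z*(-2*m - 28) + 22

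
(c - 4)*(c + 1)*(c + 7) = c^3 + 4*c^2 - 25*c - 28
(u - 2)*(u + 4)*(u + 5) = u^3 + 7*u^2 + 2*u - 40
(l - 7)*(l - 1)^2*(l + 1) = l^4 - 8*l^3 + 6*l^2 + 8*l - 7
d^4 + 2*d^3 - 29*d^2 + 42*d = d*(d - 3)*(d - 2)*(d + 7)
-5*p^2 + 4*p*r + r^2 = (-p + r)*(5*p + r)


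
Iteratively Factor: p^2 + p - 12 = (p + 4)*(p - 3)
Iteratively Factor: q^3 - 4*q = (q - 2)*(q^2 + 2*q) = (q - 2)*(q + 2)*(q)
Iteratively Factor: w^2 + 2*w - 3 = (w + 3)*(w - 1)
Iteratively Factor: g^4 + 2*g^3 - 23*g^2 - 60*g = (g + 4)*(g^3 - 2*g^2 - 15*g) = (g - 5)*(g + 4)*(g^2 + 3*g) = (g - 5)*(g + 3)*(g + 4)*(g)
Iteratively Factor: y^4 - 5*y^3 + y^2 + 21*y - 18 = (y - 3)*(y^3 - 2*y^2 - 5*y + 6) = (y - 3)*(y + 2)*(y^2 - 4*y + 3) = (y - 3)*(y - 1)*(y + 2)*(y - 3)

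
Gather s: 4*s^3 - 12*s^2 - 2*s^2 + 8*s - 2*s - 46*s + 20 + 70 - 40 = 4*s^3 - 14*s^2 - 40*s + 50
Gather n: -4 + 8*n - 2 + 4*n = 12*n - 6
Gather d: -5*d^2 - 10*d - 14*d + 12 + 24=-5*d^2 - 24*d + 36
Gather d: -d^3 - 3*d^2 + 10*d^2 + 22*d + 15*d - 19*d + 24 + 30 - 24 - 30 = -d^3 + 7*d^2 + 18*d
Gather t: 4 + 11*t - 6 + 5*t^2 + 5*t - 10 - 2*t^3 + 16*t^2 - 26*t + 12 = -2*t^3 + 21*t^2 - 10*t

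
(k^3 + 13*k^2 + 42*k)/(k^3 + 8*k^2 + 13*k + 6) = k*(k + 7)/(k^2 + 2*k + 1)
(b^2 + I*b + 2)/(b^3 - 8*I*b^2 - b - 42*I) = (b - I)/(b^2 - 10*I*b - 21)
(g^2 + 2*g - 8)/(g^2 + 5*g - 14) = (g + 4)/(g + 7)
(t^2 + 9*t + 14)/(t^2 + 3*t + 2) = (t + 7)/(t + 1)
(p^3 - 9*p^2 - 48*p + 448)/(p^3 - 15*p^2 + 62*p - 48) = (p^2 - p - 56)/(p^2 - 7*p + 6)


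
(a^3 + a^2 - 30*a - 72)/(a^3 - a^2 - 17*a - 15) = (a^2 - 2*a - 24)/(a^2 - 4*a - 5)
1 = 1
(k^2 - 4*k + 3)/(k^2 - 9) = (k - 1)/(k + 3)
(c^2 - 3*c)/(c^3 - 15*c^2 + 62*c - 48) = c*(c - 3)/(c^3 - 15*c^2 + 62*c - 48)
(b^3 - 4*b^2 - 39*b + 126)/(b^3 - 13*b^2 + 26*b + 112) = (b^2 + 3*b - 18)/(b^2 - 6*b - 16)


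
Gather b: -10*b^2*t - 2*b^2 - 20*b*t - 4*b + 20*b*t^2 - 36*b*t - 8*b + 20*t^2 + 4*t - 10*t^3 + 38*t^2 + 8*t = b^2*(-10*t - 2) + b*(20*t^2 - 56*t - 12) - 10*t^3 + 58*t^2 + 12*t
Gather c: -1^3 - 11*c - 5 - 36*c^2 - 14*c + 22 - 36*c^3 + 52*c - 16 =-36*c^3 - 36*c^2 + 27*c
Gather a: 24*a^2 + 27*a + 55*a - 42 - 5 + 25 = 24*a^2 + 82*a - 22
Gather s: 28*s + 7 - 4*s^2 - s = -4*s^2 + 27*s + 7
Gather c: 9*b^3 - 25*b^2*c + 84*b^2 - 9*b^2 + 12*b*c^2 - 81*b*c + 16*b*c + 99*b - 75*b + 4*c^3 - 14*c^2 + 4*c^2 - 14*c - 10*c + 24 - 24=9*b^3 + 75*b^2 + 24*b + 4*c^3 + c^2*(12*b - 10) + c*(-25*b^2 - 65*b - 24)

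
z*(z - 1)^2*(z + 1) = z^4 - z^3 - z^2 + z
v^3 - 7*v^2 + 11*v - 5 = (v - 5)*(v - 1)^2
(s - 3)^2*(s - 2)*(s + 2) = s^4 - 6*s^3 + 5*s^2 + 24*s - 36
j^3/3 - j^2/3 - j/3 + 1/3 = (j/3 + 1/3)*(j - 1)^2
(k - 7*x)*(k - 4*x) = k^2 - 11*k*x + 28*x^2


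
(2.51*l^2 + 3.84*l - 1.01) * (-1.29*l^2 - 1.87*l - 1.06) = -3.2379*l^4 - 9.6473*l^3 - 8.5385*l^2 - 2.1817*l + 1.0706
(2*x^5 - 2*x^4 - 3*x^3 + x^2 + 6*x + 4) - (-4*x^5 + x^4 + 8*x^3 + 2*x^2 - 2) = 6*x^5 - 3*x^4 - 11*x^3 - x^2 + 6*x + 6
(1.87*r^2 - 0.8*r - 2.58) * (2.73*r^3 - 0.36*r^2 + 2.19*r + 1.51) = 5.1051*r^5 - 2.8572*r^4 - 2.6601*r^3 + 2.0005*r^2 - 6.8582*r - 3.8958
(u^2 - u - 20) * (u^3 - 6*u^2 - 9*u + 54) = u^5 - 7*u^4 - 23*u^3 + 183*u^2 + 126*u - 1080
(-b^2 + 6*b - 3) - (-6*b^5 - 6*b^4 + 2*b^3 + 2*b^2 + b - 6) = 6*b^5 + 6*b^4 - 2*b^3 - 3*b^2 + 5*b + 3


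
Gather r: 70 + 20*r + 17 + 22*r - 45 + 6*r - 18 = 48*r + 24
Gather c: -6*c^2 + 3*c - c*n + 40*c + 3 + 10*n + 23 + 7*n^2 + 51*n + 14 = -6*c^2 + c*(43 - n) + 7*n^2 + 61*n + 40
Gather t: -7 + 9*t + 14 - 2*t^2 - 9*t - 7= -2*t^2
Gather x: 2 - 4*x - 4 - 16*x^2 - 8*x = -16*x^2 - 12*x - 2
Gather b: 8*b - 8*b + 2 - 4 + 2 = 0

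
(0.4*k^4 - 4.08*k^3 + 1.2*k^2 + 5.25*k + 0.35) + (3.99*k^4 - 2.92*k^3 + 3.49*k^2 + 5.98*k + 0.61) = 4.39*k^4 - 7.0*k^3 + 4.69*k^2 + 11.23*k + 0.96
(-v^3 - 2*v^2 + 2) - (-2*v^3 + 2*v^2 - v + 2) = v^3 - 4*v^2 + v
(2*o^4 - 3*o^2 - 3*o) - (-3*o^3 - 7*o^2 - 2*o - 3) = 2*o^4 + 3*o^3 + 4*o^2 - o + 3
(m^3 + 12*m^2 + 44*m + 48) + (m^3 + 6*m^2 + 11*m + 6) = 2*m^3 + 18*m^2 + 55*m + 54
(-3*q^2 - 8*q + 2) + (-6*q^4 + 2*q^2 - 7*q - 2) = -6*q^4 - q^2 - 15*q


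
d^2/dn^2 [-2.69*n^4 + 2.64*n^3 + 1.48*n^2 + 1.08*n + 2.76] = -32.28*n^2 + 15.84*n + 2.96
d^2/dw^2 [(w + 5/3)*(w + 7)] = 2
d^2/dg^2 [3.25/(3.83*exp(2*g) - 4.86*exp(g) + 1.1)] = ((15.795 - 49.79*exp(g))*(3.83*exp(2*g) - 4.86*exp(g) + 1.1) + 3.25*(7.66*exp(g) - 4.86)*(15.32*exp(g) - 9.72)*exp(g))*exp(g)/(3.83*exp(2*g) - 4.86*exp(g) + 1.1)^3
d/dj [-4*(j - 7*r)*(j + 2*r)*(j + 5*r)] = -12*j^2 + 156*r^2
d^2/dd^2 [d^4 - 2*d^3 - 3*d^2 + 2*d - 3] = 12*d^2 - 12*d - 6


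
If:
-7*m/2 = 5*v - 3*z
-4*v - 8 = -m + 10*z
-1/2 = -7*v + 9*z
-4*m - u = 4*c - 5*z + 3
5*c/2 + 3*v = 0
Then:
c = 1416/1975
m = 161/395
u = -39893/3950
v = -236/395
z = -411/790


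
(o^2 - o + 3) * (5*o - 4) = 5*o^3 - 9*o^2 + 19*o - 12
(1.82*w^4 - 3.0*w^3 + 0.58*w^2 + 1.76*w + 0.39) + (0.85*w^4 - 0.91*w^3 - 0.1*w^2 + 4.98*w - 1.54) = 2.67*w^4 - 3.91*w^3 + 0.48*w^2 + 6.74*w - 1.15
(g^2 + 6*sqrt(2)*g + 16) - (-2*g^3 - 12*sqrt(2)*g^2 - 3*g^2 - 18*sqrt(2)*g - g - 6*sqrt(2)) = 2*g^3 + 4*g^2 + 12*sqrt(2)*g^2 + g + 24*sqrt(2)*g + 6*sqrt(2) + 16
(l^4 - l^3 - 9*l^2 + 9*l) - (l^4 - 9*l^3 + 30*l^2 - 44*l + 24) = 8*l^3 - 39*l^2 + 53*l - 24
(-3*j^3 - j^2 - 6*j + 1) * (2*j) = -6*j^4 - 2*j^3 - 12*j^2 + 2*j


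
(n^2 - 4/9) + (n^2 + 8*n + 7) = 2*n^2 + 8*n + 59/9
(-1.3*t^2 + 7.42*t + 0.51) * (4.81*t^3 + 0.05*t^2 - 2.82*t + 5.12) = -6.253*t^5 + 35.6252*t^4 + 6.4901*t^3 - 27.5549*t^2 + 36.5522*t + 2.6112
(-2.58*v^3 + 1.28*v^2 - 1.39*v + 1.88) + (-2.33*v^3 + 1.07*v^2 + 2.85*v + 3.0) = -4.91*v^3 + 2.35*v^2 + 1.46*v + 4.88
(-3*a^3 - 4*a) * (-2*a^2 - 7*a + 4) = 6*a^5 + 21*a^4 - 4*a^3 + 28*a^2 - 16*a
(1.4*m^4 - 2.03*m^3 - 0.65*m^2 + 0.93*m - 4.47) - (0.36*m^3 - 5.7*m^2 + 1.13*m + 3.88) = 1.4*m^4 - 2.39*m^3 + 5.05*m^2 - 0.2*m - 8.35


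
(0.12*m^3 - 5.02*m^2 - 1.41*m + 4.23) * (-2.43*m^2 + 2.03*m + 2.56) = -0.2916*m^5 + 12.4422*m^4 - 6.4571*m^3 - 25.9924*m^2 + 4.9773*m + 10.8288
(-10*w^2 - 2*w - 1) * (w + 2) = -10*w^3 - 22*w^2 - 5*w - 2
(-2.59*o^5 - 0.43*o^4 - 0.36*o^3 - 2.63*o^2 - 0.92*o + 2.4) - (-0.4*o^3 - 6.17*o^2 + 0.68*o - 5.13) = -2.59*o^5 - 0.43*o^4 + 0.04*o^3 + 3.54*o^2 - 1.6*o + 7.53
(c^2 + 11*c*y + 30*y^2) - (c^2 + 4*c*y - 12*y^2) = 7*c*y + 42*y^2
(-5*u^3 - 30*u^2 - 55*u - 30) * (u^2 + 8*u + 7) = -5*u^5 - 70*u^4 - 330*u^3 - 680*u^2 - 625*u - 210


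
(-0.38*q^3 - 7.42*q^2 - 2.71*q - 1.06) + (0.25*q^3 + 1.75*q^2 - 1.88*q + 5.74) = -0.13*q^3 - 5.67*q^2 - 4.59*q + 4.68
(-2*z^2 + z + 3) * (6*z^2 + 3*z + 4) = -12*z^4 + 13*z^2 + 13*z + 12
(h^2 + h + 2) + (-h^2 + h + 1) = 2*h + 3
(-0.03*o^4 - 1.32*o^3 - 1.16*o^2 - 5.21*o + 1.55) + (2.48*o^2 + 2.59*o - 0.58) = -0.03*o^4 - 1.32*o^3 + 1.32*o^2 - 2.62*o + 0.97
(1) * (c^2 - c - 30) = c^2 - c - 30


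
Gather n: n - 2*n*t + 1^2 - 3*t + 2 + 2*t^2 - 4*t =n*(1 - 2*t) + 2*t^2 - 7*t + 3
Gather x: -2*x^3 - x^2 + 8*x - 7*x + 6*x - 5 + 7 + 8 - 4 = -2*x^3 - x^2 + 7*x + 6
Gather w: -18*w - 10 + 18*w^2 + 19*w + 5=18*w^2 + w - 5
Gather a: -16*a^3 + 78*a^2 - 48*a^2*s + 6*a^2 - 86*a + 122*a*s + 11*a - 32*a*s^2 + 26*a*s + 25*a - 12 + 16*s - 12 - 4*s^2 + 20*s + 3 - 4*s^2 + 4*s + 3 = -16*a^3 + a^2*(84 - 48*s) + a*(-32*s^2 + 148*s - 50) - 8*s^2 + 40*s - 18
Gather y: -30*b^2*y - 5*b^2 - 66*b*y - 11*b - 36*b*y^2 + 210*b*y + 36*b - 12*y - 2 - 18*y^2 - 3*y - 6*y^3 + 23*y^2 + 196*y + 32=-5*b^2 + 25*b - 6*y^3 + y^2*(5 - 36*b) + y*(-30*b^2 + 144*b + 181) + 30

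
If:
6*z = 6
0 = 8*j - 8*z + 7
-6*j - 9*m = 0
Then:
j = 1/8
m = -1/12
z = 1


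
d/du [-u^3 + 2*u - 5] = 2 - 3*u^2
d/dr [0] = 0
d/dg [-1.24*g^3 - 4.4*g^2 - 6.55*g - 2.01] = -3.72*g^2 - 8.8*g - 6.55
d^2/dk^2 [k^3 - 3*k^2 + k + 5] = 6*k - 6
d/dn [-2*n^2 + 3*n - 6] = 3 - 4*n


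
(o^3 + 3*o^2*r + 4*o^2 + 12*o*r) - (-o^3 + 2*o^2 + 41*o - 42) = 2*o^3 + 3*o^2*r + 2*o^2 + 12*o*r - 41*o + 42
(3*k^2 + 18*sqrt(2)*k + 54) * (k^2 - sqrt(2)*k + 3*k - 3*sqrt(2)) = 3*k^4 + 9*k^3 + 15*sqrt(2)*k^3 + 18*k^2 + 45*sqrt(2)*k^2 - 54*sqrt(2)*k + 54*k - 162*sqrt(2)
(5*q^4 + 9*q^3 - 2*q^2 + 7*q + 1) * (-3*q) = -15*q^5 - 27*q^4 + 6*q^3 - 21*q^2 - 3*q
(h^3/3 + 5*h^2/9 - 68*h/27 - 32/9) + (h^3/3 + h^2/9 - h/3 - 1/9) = 2*h^3/3 + 2*h^2/3 - 77*h/27 - 11/3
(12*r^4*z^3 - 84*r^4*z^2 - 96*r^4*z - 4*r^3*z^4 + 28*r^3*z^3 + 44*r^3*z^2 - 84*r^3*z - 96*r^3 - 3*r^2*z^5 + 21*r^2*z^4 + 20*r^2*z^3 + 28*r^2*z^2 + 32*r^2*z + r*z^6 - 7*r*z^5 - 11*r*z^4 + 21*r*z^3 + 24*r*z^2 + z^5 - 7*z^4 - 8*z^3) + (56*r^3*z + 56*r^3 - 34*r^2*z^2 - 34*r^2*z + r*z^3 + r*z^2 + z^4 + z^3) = 12*r^4*z^3 - 84*r^4*z^2 - 96*r^4*z - 4*r^3*z^4 + 28*r^3*z^3 + 44*r^3*z^2 - 28*r^3*z - 40*r^3 - 3*r^2*z^5 + 21*r^2*z^4 + 20*r^2*z^3 - 6*r^2*z^2 - 2*r^2*z + r*z^6 - 7*r*z^5 - 11*r*z^4 + 22*r*z^3 + 25*r*z^2 + z^5 - 6*z^4 - 7*z^3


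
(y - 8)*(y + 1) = y^2 - 7*y - 8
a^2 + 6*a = a*(a + 6)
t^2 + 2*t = t*(t + 2)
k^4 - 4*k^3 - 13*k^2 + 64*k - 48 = (k - 4)*(k - 3)*(k - 1)*(k + 4)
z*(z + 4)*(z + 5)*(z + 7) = z^4 + 16*z^3 + 83*z^2 + 140*z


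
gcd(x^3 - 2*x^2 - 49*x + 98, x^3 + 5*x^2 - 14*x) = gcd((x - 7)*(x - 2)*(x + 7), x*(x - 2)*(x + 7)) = x^2 + 5*x - 14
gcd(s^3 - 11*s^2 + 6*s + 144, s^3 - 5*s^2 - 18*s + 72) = s - 6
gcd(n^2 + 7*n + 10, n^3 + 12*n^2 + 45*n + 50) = n^2 + 7*n + 10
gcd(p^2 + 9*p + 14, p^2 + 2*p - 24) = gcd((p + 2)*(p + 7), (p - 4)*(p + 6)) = 1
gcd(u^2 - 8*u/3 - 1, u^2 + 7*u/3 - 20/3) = 1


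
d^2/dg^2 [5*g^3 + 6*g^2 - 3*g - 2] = 30*g + 12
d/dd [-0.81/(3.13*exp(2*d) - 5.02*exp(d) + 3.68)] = (5.0706*exp(d) - 4.0662)*exp(d)/(3.13*exp(2*d) - 5.02*exp(d) + 3.68)^2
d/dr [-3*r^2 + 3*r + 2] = 3 - 6*r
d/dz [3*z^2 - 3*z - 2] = 6*z - 3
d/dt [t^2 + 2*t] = 2*t + 2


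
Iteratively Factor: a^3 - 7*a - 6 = (a + 1)*(a^2 - a - 6) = (a - 3)*(a + 1)*(a + 2)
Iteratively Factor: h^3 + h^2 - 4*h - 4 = (h + 2)*(h^2 - h - 2) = (h + 1)*(h + 2)*(h - 2)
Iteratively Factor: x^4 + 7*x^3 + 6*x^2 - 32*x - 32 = (x + 1)*(x^3 + 6*x^2 - 32) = (x + 1)*(x + 4)*(x^2 + 2*x - 8) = (x + 1)*(x + 4)^2*(x - 2)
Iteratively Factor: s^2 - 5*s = (s - 5)*(s)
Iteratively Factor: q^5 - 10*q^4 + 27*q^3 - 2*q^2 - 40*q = (q - 4)*(q^4 - 6*q^3 + 3*q^2 + 10*q) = q*(q - 4)*(q^3 - 6*q^2 + 3*q + 10) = q*(q - 4)*(q - 2)*(q^2 - 4*q - 5) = q*(q - 4)*(q - 2)*(q + 1)*(q - 5)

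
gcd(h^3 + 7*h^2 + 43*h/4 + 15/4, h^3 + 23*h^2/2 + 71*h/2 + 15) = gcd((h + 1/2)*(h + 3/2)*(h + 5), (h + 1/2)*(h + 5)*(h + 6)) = h^2 + 11*h/2 + 5/2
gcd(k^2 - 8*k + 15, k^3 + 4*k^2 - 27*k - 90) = k - 5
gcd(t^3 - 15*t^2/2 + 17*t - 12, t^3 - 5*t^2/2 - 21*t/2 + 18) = t^2 - 11*t/2 + 6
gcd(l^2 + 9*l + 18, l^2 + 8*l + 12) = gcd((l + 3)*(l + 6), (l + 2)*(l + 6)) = l + 6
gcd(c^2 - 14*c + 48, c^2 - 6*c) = c - 6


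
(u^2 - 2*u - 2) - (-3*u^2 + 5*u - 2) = 4*u^2 - 7*u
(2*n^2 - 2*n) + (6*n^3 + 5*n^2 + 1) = 6*n^3 + 7*n^2 - 2*n + 1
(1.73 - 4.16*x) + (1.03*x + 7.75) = 9.48 - 3.13*x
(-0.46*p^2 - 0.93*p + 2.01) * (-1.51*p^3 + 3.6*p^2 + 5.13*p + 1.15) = 0.6946*p^5 - 0.2517*p^4 - 8.7429*p^3 + 1.9361*p^2 + 9.2418*p + 2.3115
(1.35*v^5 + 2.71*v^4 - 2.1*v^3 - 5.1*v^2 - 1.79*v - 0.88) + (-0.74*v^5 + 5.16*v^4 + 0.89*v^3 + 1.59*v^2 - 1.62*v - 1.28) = 0.61*v^5 + 7.87*v^4 - 1.21*v^3 - 3.51*v^2 - 3.41*v - 2.16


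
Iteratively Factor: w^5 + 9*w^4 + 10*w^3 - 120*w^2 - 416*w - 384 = (w + 3)*(w^4 + 6*w^3 - 8*w^2 - 96*w - 128) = (w + 2)*(w + 3)*(w^3 + 4*w^2 - 16*w - 64) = (w - 4)*(w + 2)*(w + 3)*(w^2 + 8*w + 16) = (w - 4)*(w + 2)*(w + 3)*(w + 4)*(w + 4)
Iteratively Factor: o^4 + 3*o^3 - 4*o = (o - 1)*(o^3 + 4*o^2 + 4*o) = (o - 1)*(o + 2)*(o^2 + 2*o) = o*(o - 1)*(o + 2)*(o + 2)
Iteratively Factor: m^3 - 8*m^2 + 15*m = (m - 3)*(m^2 - 5*m) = m*(m - 3)*(m - 5)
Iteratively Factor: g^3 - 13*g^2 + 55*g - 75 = (g - 5)*(g^2 - 8*g + 15) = (g - 5)^2*(g - 3)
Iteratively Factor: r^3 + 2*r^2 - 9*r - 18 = (r + 2)*(r^2 - 9) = (r - 3)*(r + 2)*(r + 3)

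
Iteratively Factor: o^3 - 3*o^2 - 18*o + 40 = (o - 2)*(o^2 - o - 20) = (o - 5)*(o - 2)*(o + 4)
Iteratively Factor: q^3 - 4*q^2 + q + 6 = (q + 1)*(q^2 - 5*q + 6) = (q - 3)*(q + 1)*(q - 2)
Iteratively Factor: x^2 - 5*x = (x - 5)*(x)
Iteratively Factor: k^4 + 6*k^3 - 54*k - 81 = (k - 3)*(k^3 + 9*k^2 + 27*k + 27) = (k - 3)*(k + 3)*(k^2 + 6*k + 9) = (k - 3)*(k + 3)^2*(k + 3)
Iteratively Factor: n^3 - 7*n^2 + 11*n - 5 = (n - 5)*(n^2 - 2*n + 1) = (n - 5)*(n - 1)*(n - 1)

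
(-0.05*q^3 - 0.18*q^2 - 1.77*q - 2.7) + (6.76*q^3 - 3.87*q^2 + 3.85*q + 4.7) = 6.71*q^3 - 4.05*q^2 + 2.08*q + 2.0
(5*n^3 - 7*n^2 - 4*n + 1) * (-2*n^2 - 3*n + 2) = -10*n^5 - n^4 + 39*n^3 - 4*n^2 - 11*n + 2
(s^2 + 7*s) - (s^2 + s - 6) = 6*s + 6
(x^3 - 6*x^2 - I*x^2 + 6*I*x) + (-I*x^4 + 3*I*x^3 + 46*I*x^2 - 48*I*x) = -I*x^4 + x^3 + 3*I*x^3 - 6*x^2 + 45*I*x^2 - 42*I*x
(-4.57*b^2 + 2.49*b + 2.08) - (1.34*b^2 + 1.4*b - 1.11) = -5.91*b^2 + 1.09*b + 3.19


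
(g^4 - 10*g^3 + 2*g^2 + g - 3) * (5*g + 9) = 5*g^5 - 41*g^4 - 80*g^3 + 23*g^2 - 6*g - 27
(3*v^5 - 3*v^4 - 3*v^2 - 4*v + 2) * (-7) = -21*v^5 + 21*v^4 + 21*v^2 + 28*v - 14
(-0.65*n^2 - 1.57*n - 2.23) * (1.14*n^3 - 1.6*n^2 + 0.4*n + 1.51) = -0.741*n^5 - 0.7498*n^4 - 0.2902*n^3 + 1.9585*n^2 - 3.2627*n - 3.3673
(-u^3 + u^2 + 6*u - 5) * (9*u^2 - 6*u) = -9*u^5 + 15*u^4 + 48*u^3 - 81*u^2 + 30*u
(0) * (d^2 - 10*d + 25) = 0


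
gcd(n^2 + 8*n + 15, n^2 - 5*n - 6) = 1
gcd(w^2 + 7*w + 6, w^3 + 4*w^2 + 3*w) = w + 1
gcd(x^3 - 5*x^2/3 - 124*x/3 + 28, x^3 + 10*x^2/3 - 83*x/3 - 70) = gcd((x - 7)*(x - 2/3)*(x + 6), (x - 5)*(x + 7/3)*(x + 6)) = x + 6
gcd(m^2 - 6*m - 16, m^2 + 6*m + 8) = m + 2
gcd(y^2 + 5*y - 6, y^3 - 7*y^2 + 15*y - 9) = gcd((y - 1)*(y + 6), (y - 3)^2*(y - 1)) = y - 1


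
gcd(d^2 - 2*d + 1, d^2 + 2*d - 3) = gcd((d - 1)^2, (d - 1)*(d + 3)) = d - 1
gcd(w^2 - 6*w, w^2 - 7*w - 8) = 1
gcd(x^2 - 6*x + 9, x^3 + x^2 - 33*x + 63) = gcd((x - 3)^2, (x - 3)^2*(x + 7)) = x^2 - 6*x + 9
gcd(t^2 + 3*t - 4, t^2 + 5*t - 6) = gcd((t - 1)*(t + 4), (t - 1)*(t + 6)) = t - 1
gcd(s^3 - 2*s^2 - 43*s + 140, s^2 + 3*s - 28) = s^2 + 3*s - 28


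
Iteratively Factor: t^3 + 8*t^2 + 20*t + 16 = (t + 2)*(t^2 + 6*t + 8) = (t + 2)^2*(t + 4)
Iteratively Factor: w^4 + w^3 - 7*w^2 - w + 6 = (w - 2)*(w^3 + 3*w^2 - w - 3) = (w - 2)*(w + 3)*(w^2 - 1) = (w - 2)*(w - 1)*(w + 3)*(w + 1)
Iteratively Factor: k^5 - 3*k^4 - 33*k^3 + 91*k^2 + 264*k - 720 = (k - 3)*(k^4 - 33*k^2 - 8*k + 240) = (k - 5)*(k - 3)*(k^3 + 5*k^2 - 8*k - 48) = (k - 5)*(k - 3)^2*(k^2 + 8*k + 16) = (k - 5)*(k - 3)^2*(k + 4)*(k + 4)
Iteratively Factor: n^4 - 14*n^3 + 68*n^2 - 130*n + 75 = (n - 3)*(n^3 - 11*n^2 + 35*n - 25) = (n - 5)*(n - 3)*(n^2 - 6*n + 5) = (n - 5)^2*(n - 3)*(n - 1)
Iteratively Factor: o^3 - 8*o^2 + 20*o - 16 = (o - 2)*(o^2 - 6*o + 8) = (o - 2)^2*(o - 4)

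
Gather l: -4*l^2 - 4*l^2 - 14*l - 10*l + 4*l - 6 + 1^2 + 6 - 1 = -8*l^2 - 20*l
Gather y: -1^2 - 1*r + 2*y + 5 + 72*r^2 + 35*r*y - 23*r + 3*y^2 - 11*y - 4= 72*r^2 - 24*r + 3*y^2 + y*(35*r - 9)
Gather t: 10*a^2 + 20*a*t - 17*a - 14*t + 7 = 10*a^2 - 17*a + t*(20*a - 14) + 7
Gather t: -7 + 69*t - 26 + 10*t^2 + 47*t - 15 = 10*t^2 + 116*t - 48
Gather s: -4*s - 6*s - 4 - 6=-10*s - 10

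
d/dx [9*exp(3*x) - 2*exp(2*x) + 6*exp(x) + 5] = (27*exp(2*x) - 4*exp(x) + 6)*exp(x)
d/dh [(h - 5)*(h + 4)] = 2*h - 1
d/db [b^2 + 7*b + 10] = 2*b + 7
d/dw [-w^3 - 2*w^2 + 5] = w*(-3*w - 4)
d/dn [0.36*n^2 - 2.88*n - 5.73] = 0.72*n - 2.88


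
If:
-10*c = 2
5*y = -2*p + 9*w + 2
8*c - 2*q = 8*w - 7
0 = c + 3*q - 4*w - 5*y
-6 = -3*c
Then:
No Solution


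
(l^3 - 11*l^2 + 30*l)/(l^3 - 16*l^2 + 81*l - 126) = l*(l - 5)/(l^2 - 10*l + 21)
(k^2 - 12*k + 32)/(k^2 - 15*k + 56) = (k - 4)/(k - 7)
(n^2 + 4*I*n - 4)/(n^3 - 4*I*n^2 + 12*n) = (n + 2*I)/(n*(n - 6*I))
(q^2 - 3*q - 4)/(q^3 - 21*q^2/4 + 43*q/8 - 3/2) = 8*(q + 1)/(8*q^2 - 10*q + 3)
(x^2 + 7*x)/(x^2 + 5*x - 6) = x*(x + 7)/(x^2 + 5*x - 6)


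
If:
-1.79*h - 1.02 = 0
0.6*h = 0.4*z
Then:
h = -0.57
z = -0.85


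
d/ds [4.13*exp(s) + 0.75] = 4.13*exp(s)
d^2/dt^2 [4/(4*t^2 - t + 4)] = 8*(-16*t^2 + 4*t + (8*t - 1)^2 - 16)/(4*t^2 - t + 4)^3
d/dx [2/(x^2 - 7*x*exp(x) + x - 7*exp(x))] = 2*(7*x*exp(x) - 2*x + 14*exp(x) - 1)/(x^2 - 7*x*exp(x) + x - 7*exp(x))^2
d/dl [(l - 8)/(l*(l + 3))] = (-l^2 + 16*l + 24)/(l^2*(l^2 + 6*l + 9))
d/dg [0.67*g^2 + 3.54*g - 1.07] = 1.34*g + 3.54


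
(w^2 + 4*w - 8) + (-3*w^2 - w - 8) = -2*w^2 + 3*w - 16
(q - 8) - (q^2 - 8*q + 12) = -q^2 + 9*q - 20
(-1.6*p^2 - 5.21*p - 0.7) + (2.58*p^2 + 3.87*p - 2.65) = 0.98*p^2 - 1.34*p - 3.35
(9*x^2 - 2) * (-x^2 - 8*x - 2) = -9*x^4 - 72*x^3 - 16*x^2 + 16*x + 4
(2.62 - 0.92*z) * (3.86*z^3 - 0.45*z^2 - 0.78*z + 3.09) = -3.5512*z^4 + 10.5272*z^3 - 0.4614*z^2 - 4.8864*z + 8.0958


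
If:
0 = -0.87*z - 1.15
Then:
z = -1.32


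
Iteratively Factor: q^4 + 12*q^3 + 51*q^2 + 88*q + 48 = (q + 1)*(q^3 + 11*q^2 + 40*q + 48) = (q + 1)*(q + 3)*(q^2 + 8*q + 16) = (q + 1)*(q + 3)*(q + 4)*(q + 4)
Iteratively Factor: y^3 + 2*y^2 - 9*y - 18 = (y + 2)*(y^2 - 9) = (y + 2)*(y + 3)*(y - 3)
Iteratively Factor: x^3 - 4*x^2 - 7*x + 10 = (x - 1)*(x^2 - 3*x - 10) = (x - 1)*(x + 2)*(x - 5)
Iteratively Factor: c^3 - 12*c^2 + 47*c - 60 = (c - 5)*(c^2 - 7*c + 12) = (c - 5)*(c - 4)*(c - 3)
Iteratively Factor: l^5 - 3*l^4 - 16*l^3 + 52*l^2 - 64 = (l - 2)*(l^4 - l^3 - 18*l^2 + 16*l + 32) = (l - 2)*(l + 1)*(l^3 - 2*l^2 - 16*l + 32) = (l - 4)*(l - 2)*(l + 1)*(l^2 + 2*l - 8) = (l - 4)*(l - 2)*(l + 1)*(l + 4)*(l - 2)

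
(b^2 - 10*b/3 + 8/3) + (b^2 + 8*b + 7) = 2*b^2 + 14*b/3 + 29/3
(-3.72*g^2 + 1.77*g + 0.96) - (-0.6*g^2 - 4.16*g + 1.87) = -3.12*g^2 + 5.93*g - 0.91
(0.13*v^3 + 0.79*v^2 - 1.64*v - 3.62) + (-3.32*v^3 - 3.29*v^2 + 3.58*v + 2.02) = -3.19*v^3 - 2.5*v^2 + 1.94*v - 1.6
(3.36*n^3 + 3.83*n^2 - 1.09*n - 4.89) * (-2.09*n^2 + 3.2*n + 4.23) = -7.0224*n^5 + 2.7473*n^4 + 28.7469*n^3 + 22.933*n^2 - 20.2587*n - 20.6847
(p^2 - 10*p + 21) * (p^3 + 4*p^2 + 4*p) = p^5 - 6*p^4 - 15*p^3 + 44*p^2 + 84*p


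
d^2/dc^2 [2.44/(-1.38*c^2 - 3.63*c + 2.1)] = (9.293472*c^2 + 24.445872*c - 2.44*(2.76*c + 3.63)*(5.52*c + 7.26) - 14.14224)/(1.38*c^2 + 3.63*c - 2.1)^3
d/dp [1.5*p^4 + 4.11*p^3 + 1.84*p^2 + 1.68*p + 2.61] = 6.0*p^3 + 12.33*p^2 + 3.68*p + 1.68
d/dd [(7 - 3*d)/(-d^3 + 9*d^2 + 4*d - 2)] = 2*(-3*d^3 + 24*d^2 - 63*d - 11)/(d^6 - 18*d^5 + 73*d^4 + 76*d^3 - 20*d^2 - 16*d + 4)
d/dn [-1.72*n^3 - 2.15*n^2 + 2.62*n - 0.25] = -5.16*n^2 - 4.3*n + 2.62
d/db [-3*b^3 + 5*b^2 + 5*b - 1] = -9*b^2 + 10*b + 5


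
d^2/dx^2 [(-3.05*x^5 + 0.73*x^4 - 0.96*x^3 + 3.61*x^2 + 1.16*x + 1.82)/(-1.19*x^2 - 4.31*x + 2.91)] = (25.91463*x^7 + 248.222814*x^6 + 467.307468*x^5 - 1213.797966*x^4 + 739.106014*x^3 - 236.893278*x^2 - 31.333116*x - 170.459314)/(1.685159*x^6 + 18.310173*x^5 + 53.954124*x^4 - 9.48760300000001*x^3 - 131.938236*x^2 + 109.492533*x - 24.642171)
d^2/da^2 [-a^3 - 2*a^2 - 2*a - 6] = -6*a - 4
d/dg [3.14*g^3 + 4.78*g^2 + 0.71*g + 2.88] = 9.42*g^2 + 9.56*g + 0.71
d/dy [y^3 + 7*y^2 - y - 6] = 3*y^2 + 14*y - 1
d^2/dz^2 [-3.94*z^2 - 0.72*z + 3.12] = -7.88000000000000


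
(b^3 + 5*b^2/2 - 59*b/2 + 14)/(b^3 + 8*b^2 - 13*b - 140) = (b - 1/2)/(b + 5)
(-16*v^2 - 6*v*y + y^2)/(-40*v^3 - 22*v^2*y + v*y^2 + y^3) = (-8*v + y)/(-20*v^2 - v*y + y^2)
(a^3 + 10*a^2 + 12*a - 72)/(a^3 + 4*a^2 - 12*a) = (a + 6)/a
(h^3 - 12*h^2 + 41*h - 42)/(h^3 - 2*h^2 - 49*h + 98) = (h - 3)/(h + 7)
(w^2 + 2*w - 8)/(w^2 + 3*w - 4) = (w - 2)/(w - 1)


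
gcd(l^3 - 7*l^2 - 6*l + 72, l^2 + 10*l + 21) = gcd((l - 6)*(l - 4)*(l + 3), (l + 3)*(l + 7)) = l + 3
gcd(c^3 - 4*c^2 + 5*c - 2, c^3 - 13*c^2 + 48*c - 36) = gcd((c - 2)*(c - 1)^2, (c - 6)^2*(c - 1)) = c - 1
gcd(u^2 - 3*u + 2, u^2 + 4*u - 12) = u - 2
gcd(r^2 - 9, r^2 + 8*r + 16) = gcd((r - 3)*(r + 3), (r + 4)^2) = 1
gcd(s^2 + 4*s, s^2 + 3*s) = s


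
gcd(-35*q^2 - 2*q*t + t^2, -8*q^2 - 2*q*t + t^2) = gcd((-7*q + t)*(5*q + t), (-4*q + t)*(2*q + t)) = 1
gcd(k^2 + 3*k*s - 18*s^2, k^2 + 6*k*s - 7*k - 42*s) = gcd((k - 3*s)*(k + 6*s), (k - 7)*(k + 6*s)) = k + 6*s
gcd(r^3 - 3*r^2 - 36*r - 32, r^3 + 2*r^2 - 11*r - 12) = r^2 + 5*r + 4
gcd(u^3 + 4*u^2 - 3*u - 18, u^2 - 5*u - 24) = u + 3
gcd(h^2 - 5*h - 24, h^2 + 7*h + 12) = h + 3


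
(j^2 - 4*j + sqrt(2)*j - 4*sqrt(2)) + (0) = j^2 - 4*j + sqrt(2)*j - 4*sqrt(2)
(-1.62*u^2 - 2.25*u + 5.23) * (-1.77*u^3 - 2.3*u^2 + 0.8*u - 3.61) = 2.8674*u^5 + 7.7085*u^4 - 5.3781*u^3 - 7.9808*u^2 + 12.3065*u - 18.8803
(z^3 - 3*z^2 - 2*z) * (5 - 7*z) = -7*z^4 + 26*z^3 - z^2 - 10*z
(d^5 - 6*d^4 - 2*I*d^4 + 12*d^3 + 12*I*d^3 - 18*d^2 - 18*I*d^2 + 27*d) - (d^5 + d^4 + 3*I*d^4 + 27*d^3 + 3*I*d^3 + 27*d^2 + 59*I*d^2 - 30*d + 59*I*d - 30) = -7*d^4 - 5*I*d^4 - 15*d^3 + 9*I*d^3 - 45*d^2 - 77*I*d^2 + 57*d - 59*I*d + 30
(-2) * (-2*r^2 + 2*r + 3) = 4*r^2 - 4*r - 6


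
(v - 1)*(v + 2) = v^2 + v - 2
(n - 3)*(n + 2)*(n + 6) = n^3 + 5*n^2 - 12*n - 36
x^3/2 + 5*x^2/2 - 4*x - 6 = (x/2 + 1/2)*(x - 2)*(x + 6)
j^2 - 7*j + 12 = (j - 4)*(j - 3)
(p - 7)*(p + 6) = p^2 - p - 42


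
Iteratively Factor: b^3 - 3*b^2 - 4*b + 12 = (b + 2)*(b^2 - 5*b + 6) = (b - 2)*(b + 2)*(b - 3)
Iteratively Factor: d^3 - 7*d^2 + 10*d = (d - 5)*(d^2 - 2*d) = d*(d - 5)*(d - 2)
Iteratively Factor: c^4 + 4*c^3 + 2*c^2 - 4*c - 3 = (c + 1)*(c^3 + 3*c^2 - c - 3) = (c + 1)^2*(c^2 + 2*c - 3) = (c - 1)*(c + 1)^2*(c + 3)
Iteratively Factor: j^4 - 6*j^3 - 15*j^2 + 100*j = (j + 4)*(j^3 - 10*j^2 + 25*j) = (j - 5)*(j + 4)*(j^2 - 5*j) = j*(j - 5)*(j + 4)*(j - 5)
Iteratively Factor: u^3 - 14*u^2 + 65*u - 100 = (u - 4)*(u^2 - 10*u + 25) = (u - 5)*(u - 4)*(u - 5)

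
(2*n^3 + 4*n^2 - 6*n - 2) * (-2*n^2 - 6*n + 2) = -4*n^5 - 20*n^4 - 8*n^3 + 48*n^2 - 4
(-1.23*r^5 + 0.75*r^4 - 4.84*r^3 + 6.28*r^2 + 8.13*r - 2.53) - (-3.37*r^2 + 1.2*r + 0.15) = -1.23*r^5 + 0.75*r^4 - 4.84*r^3 + 9.65*r^2 + 6.93*r - 2.68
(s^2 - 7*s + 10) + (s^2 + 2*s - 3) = 2*s^2 - 5*s + 7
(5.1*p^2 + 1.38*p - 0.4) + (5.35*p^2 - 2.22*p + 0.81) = 10.45*p^2 - 0.84*p + 0.41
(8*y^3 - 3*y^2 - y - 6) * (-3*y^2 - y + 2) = -24*y^5 + y^4 + 22*y^3 + 13*y^2 + 4*y - 12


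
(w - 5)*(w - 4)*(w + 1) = w^3 - 8*w^2 + 11*w + 20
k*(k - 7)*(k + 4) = k^3 - 3*k^2 - 28*k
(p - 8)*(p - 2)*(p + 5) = p^3 - 5*p^2 - 34*p + 80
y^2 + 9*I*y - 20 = (y + 4*I)*(y + 5*I)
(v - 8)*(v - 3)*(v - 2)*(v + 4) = v^4 - 9*v^3 - 6*v^2 + 136*v - 192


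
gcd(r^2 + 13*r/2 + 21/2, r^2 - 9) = r + 3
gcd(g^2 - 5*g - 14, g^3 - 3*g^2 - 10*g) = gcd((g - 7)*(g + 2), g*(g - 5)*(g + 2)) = g + 2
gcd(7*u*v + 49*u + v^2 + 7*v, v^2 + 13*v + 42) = v + 7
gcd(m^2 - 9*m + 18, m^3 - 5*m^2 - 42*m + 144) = m - 3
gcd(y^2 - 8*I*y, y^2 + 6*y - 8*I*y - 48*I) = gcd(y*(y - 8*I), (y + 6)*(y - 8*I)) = y - 8*I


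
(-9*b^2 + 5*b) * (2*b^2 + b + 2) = -18*b^4 + b^3 - 13*b^2 + 10*b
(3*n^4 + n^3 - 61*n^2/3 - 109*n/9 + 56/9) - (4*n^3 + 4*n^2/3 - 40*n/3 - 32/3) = 3*n^4 - 3*n^3 - 65*n^2/3 + 11*n/9 + 152/9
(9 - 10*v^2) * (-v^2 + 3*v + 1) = 10*v^4 - 30*v^3 - 19*v^2 + 27*v + 9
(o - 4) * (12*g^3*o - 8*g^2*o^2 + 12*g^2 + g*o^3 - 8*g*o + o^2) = 12*g^3*o^2 - 48*g^3*o - 8*g^2*o^3 + 32*g^2*o^2 + 12*g^2*o - 48*g^2 + g*o^4 - 4*g*o^3 - 8*g*o^2 + 32*g*o + o^3 - 4*o^2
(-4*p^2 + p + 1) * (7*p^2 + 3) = -28*p^4 + 7*p^3 - 5*p^2 + 3*p + 3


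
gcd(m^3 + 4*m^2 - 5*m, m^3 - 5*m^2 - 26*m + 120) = m + 5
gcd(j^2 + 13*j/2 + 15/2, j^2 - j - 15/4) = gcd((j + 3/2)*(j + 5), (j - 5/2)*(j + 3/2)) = j + 3/2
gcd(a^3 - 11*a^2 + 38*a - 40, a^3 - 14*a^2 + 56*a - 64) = a^2 - 6*a + 8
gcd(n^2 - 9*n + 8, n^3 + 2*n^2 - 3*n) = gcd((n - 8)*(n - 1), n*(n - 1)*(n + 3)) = n - 1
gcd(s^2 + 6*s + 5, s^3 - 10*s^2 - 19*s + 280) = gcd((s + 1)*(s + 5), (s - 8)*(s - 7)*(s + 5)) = s + 5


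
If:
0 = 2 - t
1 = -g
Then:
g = -1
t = 2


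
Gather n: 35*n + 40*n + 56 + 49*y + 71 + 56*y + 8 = 75*n + 105*y + 135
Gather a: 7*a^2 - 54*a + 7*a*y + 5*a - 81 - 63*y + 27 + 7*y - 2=7*a^2 + a*(7*y - 49) - 56*y - 56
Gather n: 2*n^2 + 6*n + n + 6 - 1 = 2*n^2 + 7*n + 5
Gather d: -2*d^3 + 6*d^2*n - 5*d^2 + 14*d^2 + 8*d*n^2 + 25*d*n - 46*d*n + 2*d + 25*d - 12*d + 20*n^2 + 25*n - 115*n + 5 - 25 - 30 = -2*d^3 + d^2*(6*n + 9) + d*(8*n^2 - 21*n + 15) + 20*n^2 - 90*n - 50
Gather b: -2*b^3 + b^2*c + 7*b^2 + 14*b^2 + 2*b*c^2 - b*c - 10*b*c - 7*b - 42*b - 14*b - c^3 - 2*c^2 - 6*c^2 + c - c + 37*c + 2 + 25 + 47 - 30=-2*b^3 + b^2*(c + 21) + b*(2*c^2 - 11*c - 63) - c^3 - 8*c^2 + 37*c + 44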